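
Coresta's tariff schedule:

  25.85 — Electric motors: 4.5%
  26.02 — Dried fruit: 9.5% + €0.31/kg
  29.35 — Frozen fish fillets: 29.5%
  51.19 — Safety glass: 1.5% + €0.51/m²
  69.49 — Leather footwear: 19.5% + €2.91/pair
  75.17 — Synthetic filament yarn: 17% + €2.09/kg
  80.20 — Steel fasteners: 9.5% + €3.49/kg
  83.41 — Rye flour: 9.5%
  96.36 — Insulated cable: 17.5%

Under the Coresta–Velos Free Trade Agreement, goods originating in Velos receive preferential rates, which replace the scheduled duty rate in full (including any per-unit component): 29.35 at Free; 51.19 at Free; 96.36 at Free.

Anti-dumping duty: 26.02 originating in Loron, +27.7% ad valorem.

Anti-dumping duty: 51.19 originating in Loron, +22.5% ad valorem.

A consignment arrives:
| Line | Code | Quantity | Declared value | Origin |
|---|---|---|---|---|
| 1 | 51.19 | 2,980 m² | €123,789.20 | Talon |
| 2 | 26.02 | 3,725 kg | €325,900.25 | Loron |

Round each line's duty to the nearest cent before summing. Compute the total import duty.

Line 1 (51.19, Talon, 2,980 m², €123,789.20):
Base rate for 51.19 is 1.5% + €0.51/m².
51.19 has an FTA preferential rate, but origin Talon is not Velos; base rate stands.
The additional-duty order on 51.19 targets Loron, not Talon; it does not apply.
Duty = €123,789.20 × 1.5% + 2,980 × €0.51 = €3,376.64.
Line 2 (26.02, Loron, 3,725 kg, €325,900.25):
Base rate for 26.02 is 9.5% + €0.31/kg.
Additional duty on 26.02 from Loron: +27.7%. Applied ad valorem rate: 9.5% + 27.7% = 37.2%.
Duty = €325,900.25 × 37.2% + 3,725 × €0.31 = €122,389.64.
Total = €3,376.64 + €122,389.64 = €125,766.28.

€125,766.28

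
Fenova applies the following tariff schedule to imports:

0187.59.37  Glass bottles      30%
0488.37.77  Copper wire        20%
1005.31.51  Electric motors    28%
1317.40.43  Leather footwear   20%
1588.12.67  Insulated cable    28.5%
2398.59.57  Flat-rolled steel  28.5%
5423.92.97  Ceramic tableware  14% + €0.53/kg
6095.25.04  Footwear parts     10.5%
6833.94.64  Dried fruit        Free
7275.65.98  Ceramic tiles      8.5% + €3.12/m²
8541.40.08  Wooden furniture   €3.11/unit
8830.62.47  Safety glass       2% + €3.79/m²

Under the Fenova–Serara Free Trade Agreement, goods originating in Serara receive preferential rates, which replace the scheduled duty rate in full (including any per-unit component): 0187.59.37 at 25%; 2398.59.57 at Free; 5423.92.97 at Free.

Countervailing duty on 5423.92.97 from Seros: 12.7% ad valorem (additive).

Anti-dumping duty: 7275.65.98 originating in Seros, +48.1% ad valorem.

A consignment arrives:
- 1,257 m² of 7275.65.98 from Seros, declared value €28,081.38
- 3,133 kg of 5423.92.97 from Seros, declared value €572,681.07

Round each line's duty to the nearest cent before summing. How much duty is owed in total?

Line 1 (7275.65.98, Seros, 1,257 m², €28,081.38):
Base rate for 7275.65.98 is 8.5% + €3.12/m².
Additional duty on 7275.65.98 from Seros: +48.1%. Applied ad valorem rate: 8.5% + 48.1% = 56.6%.
Duty = €28,081.38 × 56.6% + 1,257 × €3.12 = €19,815.90.
Line 2 (5423.92.97, Seros, 3,133 kg, €572,681.07):
Base rate for 5423.92.97 is 14% + €0.53/kg.
5423.92.97 has an FTA preferential rate, but origin Seros is not Serara; base rate stands.
Additional duty on 5423.92.97 from Seros: +12.7%. Applied ad valorem rate: 14% + 12.7% = 26.7%.
Duty = €572,681.07 × 26.7% + 3,133 × €0.53 = €154,566.34.
Total = €19,815.90 + €154,566.34 = €174,382.24.

€174,382.24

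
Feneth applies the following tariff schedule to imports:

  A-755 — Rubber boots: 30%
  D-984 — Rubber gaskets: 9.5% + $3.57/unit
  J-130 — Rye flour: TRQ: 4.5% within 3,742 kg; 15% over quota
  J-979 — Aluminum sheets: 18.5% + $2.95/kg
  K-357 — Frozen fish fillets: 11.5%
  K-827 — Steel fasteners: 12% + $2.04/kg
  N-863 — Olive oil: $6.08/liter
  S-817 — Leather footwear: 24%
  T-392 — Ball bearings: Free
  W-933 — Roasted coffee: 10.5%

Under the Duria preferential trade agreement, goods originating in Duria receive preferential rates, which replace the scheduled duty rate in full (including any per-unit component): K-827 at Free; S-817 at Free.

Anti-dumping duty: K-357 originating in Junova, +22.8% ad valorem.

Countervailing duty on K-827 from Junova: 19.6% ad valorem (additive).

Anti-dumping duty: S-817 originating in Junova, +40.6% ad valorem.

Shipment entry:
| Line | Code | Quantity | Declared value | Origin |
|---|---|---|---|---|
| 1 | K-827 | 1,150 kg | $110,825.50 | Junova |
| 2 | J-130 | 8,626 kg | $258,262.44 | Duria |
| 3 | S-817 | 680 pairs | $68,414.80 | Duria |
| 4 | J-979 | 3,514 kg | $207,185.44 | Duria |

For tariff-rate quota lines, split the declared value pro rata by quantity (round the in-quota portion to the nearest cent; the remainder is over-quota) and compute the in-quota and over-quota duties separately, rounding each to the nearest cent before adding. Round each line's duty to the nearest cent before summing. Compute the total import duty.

Line 1 (K-827, Junova, 1,150 kg, $110,825.50):
Base rate for K-827 is 12% + $2.04/kg.
K-827 has an FTA preferential rate, but origin Junova is not Duria; base rate stands.
Additional duty on K-827 from Junova: +19.6%. Applied ad valorem rate: 12% + 19.6% = 31.6%.
Duty = $110,825.50 × 31.6% + 1,150 × $2.04 = $37,366.86.
Line 2 (J-130, Duria, 8,626 kg, $258,262.44):
Code J-130 is under a tariff-rate quota (threshold 3,742 kg). In-quota: 3,742 kg at 4.5%; over-quota: 4,884 kg at 15%.
Pro-rata value split: in-quota = $258,262.44 × 3,742/8,626 = $112,035.48; over-quota = $258,262.44 − $112,035.48 = $146,226.96.
In-quota duty = $112,035.48 × 4.5% = $5,041.60. Over-quota duty = $146,226.96 × 15% = $21,934.04.
Line duty = $5,041.60 + $21,934.04 = $26,975.64.
Line 3 (S-817, Duria, 680 pairs, $68,414.80):
Base rate for S-817 is 24%.
Origin Duria qualifies under the Feneth–Duria agreement and S-817 is covered: preferential rate Free applies instead.
The additional-duty order on S-817 targets Junova, not Duria; it does not apply.
Duty = $68,414.80 × 0% = $0.00.
Line 4 (J-979, Duria, 3,514 kg, $207,185.44):
Base rate for J-979 is 18.5% + $2.95/kg.
Origin Duria is the FTA partner but J-979 is not on the preference list; base rate stands.
Duty = $207,185.44 × 18.5% + 3,514 × $2.95 = $48,695.61.
Total = $37,366.86 + $26,975.64 + $0.00 + $48,695.61 = $113,038.11.

$113,038.11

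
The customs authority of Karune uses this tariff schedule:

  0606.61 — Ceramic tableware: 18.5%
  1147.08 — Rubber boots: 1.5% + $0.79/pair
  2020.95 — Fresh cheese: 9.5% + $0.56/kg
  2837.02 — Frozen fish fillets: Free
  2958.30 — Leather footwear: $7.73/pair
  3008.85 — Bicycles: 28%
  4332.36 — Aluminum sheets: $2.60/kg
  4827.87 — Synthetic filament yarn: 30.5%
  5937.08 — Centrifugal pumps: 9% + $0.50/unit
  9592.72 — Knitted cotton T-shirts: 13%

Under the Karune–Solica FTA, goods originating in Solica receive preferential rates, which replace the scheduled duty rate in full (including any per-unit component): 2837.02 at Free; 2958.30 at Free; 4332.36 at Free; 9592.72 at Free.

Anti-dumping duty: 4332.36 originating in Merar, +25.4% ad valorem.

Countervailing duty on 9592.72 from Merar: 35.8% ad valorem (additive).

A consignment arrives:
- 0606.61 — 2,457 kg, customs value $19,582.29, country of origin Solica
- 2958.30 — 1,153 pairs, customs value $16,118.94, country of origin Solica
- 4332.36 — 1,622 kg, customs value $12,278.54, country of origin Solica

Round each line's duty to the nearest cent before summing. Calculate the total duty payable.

Line 1 (0606.61, Solica, 2,457 kg, $19,582.29):
Base rate for 0606.61 is 18.5%.
Origin Solica is the FTA partner but 0606.61 is not on the preference list; base rate stands.
Duty = $19,582.29 × 18.5% = $3,622.72.
Line 2 (2958.30, Solica, 1,153 pairs, $16,118.94):
Base rate for 2958.30 is $7.73/pair.
Origin Solica qualifies under the Karune–Solica agreement and 2958.30 is covered: preferential rate Free applies instead.
Duty = $16,118.94 × 0% = $0.00.
Line 3 (4332.36, Solica, 1,622 kg, $12,278.54):
Base rate for 4332.36 is $2.60/kg.
Origin Solica qualifies under the Karune–Solica agreement and 4332.36 is covered: preferential rate Free applies instead.
The additional-duty order on 4332.36 targets Merar, not Solica; it does not apply.
Duty = $12,278.54 × 0% = $0.00.
Total = $3,622.72 + $0.00 + $0.00 = $3,622.72.

$3,622.72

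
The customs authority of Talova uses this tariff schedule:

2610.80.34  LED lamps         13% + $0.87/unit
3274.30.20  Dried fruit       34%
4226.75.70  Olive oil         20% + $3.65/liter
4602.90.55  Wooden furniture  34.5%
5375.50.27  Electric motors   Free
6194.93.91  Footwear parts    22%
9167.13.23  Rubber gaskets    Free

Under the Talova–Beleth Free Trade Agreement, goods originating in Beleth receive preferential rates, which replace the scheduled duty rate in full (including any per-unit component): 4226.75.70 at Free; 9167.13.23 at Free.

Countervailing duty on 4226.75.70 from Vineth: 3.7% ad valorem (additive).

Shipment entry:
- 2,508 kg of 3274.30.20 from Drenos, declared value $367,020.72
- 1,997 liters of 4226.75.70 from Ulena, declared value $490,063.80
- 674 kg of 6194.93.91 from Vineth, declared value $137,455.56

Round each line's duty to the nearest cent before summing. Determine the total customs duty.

$260,329.07

Line 1 (3274.30.20, Drenos, 2,508 kg, $367,020.72):
Base rate for 3274.30.20 is 34%.
Duty = $367,020.72 × 34% = $124,787.04.
Line 2 (4226.75.70, Ulena, 1,997 liters, $490,063.80):
Base rate for 4226.75.70 is 20% + $3.65/liter.
4226.75.70 has an FTA preferential rate, but origin Ulena is not Beleth; base rate stands.
The additional-duty order on 4226.75.70 targets Vineth, not Ulena; it does not apply.
Duty = $490,063.80 × 20% + 1,997 × $3.65 = $105,301.81.
Line 3 (6194.93.91, Vineth, 674 kg, $137,455.56):
Base rate for 6194.93.91 is 22%.
Duty = $137,455.56 × 22% = $30,240.22.
Total = $124,787.04 + $105,301.81 + $30,240.22 = $260,329.07.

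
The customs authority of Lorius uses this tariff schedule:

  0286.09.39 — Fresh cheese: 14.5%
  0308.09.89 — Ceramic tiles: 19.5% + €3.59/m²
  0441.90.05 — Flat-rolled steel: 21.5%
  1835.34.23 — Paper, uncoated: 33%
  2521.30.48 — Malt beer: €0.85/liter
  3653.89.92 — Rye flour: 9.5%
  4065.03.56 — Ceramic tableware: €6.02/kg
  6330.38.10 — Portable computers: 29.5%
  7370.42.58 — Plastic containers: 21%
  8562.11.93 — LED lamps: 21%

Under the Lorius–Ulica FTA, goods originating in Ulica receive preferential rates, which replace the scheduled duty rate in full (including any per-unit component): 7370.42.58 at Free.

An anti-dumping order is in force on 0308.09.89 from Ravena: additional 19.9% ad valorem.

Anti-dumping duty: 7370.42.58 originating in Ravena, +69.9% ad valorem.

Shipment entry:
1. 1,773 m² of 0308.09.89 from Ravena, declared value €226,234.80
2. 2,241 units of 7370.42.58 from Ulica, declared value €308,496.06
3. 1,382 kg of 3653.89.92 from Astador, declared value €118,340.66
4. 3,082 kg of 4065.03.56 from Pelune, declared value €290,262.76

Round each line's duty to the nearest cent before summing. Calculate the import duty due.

Line 1 (0308.09.89, Ravena, 1,773 m², €226,234.80):
Base rate for 0308.09.89 is 19.5% + €3.59/m².
Additional duty on 0308.09.89 from Ravena: +19.9%. Applied ad valorem rate: 19.5% + 19.9% = 39.4%.
Duty = €226,234.80 × 39.4% + 1,773 × €3.59 = €95,501.58.
Line 2 (7370.42.58, Ulica, 2,241 units, €308,496.06):
Base rate for 7370.42.58 is 21%.
Origin Ulica qualifies under the Lorius–Ulica agreement and 7370.42.58 is covered: preferential rate Free applies instead.
The additional-duty order on 7370.42.58 targets Ravena, not Ulica; it does not apply.
Duty = €308,496.06 × 0% = €0.00.
Line 3 (3653.89.92, Astador, 1,382 kg, €118,340.66):
Base rate for 3653.89.92 is 9.5%.
Duty = €118,340.66 × 9.5% = €11,242.36.
Line 4 (4065.03.56, Pelune, 3,082 kg, €290,262.76):
Base rate for 4065.03.56 is €6.02/kg.
Duty = 3,082 × €6.02 = €18,553.64.
Total = €95,501.58 + €0.00 + €11,242.36 + €18,553.64 = €125,297.58.

€125,297.58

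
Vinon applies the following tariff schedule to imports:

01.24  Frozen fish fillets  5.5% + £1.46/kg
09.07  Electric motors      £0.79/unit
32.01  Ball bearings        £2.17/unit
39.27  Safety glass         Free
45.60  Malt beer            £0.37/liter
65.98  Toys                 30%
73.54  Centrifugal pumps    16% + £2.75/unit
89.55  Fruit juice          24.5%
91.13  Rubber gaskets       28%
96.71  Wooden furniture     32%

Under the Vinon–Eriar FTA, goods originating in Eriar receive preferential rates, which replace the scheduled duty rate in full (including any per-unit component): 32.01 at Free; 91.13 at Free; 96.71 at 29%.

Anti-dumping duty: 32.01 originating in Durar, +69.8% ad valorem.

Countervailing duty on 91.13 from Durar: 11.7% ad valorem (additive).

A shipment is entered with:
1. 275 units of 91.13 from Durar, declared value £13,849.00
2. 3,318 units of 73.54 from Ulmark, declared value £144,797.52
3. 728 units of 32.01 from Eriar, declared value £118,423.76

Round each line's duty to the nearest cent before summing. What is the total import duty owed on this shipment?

Line 1 (91.13, Durar, 275 units, £13,849.00):
Base rate for 91.13 is 28%.
91.13 has an FTA preferential rate, but origin Durar is not Eriar; base rate stands.
Additional duty on 91.13 from Durar: +11.7%. Applied ad valorem rate: 28% + 11.7% = 39.7%.
Duty = £13,849.00 × 39.7% = £5,498.05.
Line 2 (73.54, Ulmark, 3,318 units, £144,797.52):
Base rate for 73.54 is 16% + £2.75/unit.
Duty = £144,797.52 × 16% + 3,318 × £2.75 = £32,292.10.
Line 3 (32.01, Eriar, 728 units, £118,423.76):
Base rate for 32.01 is £2.17/unit.
Origin Eriar qualifies under the Vinon–Eriar agreement and 32.01 is covered: preferential rate Free applies instead.
The additional-duty order on 32.01 targets Durar, not Eriar; it does not apply.
Duty = £118,423.76 × 0% = £0.00.
Total = £5,498.05 + £32,292.10 + £0.00 = £37,790.15.

£37,790.15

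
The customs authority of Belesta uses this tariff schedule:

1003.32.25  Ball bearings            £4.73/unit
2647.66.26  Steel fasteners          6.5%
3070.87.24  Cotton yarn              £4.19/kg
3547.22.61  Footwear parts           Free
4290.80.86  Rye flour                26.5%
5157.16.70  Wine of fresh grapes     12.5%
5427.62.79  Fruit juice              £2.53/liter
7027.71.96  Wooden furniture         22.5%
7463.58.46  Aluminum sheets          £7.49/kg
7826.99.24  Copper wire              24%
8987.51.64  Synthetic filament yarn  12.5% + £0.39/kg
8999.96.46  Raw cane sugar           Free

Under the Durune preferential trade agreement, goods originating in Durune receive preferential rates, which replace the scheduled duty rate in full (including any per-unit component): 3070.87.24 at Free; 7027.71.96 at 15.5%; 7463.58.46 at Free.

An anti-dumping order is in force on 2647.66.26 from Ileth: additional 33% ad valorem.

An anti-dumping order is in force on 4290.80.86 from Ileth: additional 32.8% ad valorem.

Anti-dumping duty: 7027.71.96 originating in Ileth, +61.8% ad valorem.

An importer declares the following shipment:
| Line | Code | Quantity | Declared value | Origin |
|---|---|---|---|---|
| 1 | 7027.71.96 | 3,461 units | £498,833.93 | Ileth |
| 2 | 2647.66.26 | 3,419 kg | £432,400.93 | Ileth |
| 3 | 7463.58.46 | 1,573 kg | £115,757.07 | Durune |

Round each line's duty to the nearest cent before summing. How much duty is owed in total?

Line 1 (7027.71.96, Ileth, 3,461 units, £498,833.93):
Base rate for 7027.71.96 is 22.5%.
7027.71.96 has an FTA preferential rate, but origin Ileth is not Durune; base rate stands.
Additional duty on 7027.71.96 from Ileth: +61.8%. Applied ad valorem rate: 22.5% + 61.8% = 84.3%.
Duty = £498,833.93 × 84.3% = £420,517.00.
Line 2 (2647.66.26, Ileth, 3,419 kg, £432,400.93):
Base rate for 2647.66.26 is 6.5%.
Additional duty on 2647.66.26 from Ileth: +33%. Applied ad valorem rate: 6.5% + 33% = 39.5%.
Duty = £432,400.93 × 39.5% = £170,798.37.
Line 3 (7463.58.46, Durune, 1,573 kg, £115,757.07):
Base rate for 7463.58.46 is £7.49/kg.
Origin Durune qualifies under the Belesta–Durune agreement and 7463.58.46 is covered: preferential rate Free applies instead.
Duty = £115,757.07 × 0% = £0.00.
Total = £420,517.00 + £170,798.37 + £0.00 = £591,315.37.

£591,315.37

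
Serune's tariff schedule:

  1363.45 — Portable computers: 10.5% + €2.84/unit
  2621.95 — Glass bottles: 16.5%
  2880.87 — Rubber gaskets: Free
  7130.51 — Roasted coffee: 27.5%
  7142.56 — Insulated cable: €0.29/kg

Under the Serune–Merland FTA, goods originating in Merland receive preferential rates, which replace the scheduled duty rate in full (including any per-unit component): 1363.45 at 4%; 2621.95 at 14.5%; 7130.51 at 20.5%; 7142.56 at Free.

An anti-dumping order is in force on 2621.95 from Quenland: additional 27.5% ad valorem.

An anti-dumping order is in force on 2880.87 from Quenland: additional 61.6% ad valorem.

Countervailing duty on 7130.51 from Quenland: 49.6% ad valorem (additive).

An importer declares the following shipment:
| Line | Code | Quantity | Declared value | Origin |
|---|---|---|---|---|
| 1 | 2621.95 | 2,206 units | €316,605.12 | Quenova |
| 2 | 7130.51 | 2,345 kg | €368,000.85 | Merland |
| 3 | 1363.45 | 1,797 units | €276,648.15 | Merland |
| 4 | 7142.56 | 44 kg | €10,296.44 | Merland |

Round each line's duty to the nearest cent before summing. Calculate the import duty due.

Line 1 (2621.95, Quenova, 2,206 units, €316,605.12):
Base rate for 2621.95 is 16.5%.
2621.95 has an FTA preferential rate, but origin Quenova is not Merland; base rate stands.
The additional-duty order on 2621.95 targets Quenland, not Quenova; it does not apply.
Duty = €316,605.12 × 16.5% = €52,239.84.
Line 2 (7130.51, Merland, 2,345 kg, €368,000.85):
Base rate for 7130.51 is 27.5%.
Origin Merland qualifies under the Serune–Merland agreement and 7130.51 is covered: preferential rate 20.5% applies instead.
The additional-duty order on 7130.51 targets Quenland, not Merland; it does not apply.
Duty = €368,000.85 × 20.5% = €75,440.17.
Line 3 (1363.45, Merland, 1,797 units, €276,648.15):
Base rate for 1363.45 is 10.5% + €2.84/unit.
Origin Merland qualifies under the Serune–Merland agreement and 1363.45 is covered: preferential rate 4% applies instead.
Duty = €276,648.15 × 4% = €11,065.93.
Line 4 (7142.56, Merland, 44 kg, €10,296.44):
Base rate for 7142.56 is €0.29/kg.
Origin Merland qualifies under the Serune–Merland agreement and 7142.56 is covered: preferential rate Free applies instead.
Duty = €10,296.44 × 0% = €0.00.
Total = €52,239.84 + €75,440.17 + €11,065.93 + €0.00 = €138,745.94.

€138,745.94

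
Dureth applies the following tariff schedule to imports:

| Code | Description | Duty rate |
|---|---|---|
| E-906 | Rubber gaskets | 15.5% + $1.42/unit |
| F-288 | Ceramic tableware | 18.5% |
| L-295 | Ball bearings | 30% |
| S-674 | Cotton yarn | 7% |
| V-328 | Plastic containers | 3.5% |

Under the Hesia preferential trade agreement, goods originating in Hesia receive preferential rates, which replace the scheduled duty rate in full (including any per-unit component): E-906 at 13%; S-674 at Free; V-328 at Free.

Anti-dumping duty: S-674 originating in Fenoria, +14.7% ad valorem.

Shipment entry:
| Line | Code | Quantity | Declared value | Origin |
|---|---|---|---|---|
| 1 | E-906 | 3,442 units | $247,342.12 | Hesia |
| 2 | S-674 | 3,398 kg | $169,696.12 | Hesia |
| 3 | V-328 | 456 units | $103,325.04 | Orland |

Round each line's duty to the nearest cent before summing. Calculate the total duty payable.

$35,770.86

Line 1 (E-906, Hesia, 3,442 units, $247,342.12):
Base rate for E-906 is 15.5% + $1.42/unit.
Origin Hesia qualifies under the Dureth–Hesia agreement and E-906 is covered: preferential rate 13% applies instead.
Duty = $247,342.12 × 13% = $32,154.48.
Line 2 (S-674, Hesia, 3,398 kg, $169,696.12):
Base rate for S-674 is 7%.
Origin Hesia qualifies under the Dureth–Hesia agreement and S-674 is covered: preferential rate Free applies instead.
The additional-duty order on S-674 targets Fenoria, not Hesia; it does not apply.
Duty = $169,696.12 × 0% = $0.00.
Line 3 (V-328, Orland, 456 units, $103,325.04):
Base rate for V-328 is 3.5%.
V-328 has an FTA preferential rate, but origin Orland is not Hesia; base rate stands.
Duty = $103,325.04 × 3.5% = $3,616.38.
Total = $32,154.48 + $0.00 + $3,616.38 = $35,770.86.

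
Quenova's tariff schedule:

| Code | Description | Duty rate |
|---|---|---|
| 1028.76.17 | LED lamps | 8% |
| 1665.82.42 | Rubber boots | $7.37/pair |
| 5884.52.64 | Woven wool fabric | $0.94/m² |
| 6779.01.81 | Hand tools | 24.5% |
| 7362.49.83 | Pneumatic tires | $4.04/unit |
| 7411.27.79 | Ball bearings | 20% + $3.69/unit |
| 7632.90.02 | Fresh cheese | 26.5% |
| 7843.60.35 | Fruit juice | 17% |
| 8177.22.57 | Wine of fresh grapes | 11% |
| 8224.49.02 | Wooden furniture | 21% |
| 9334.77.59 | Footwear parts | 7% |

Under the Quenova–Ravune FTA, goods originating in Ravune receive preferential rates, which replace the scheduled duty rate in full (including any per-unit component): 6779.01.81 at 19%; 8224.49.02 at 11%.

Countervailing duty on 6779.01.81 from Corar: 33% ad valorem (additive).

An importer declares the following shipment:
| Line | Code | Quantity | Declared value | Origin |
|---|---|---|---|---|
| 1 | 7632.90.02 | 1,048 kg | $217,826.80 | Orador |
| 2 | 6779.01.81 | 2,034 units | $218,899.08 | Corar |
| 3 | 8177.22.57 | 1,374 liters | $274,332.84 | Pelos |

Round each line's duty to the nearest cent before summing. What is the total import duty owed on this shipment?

$213,767.68

Line 1 (7632.90.02, Orador, 1,048 kg, $217,826.80):
Base rate for 7632.90.02 is 26.5%.
Duty = $217,826.80 × 26.5% = $57,724.10.
Line 2 (6779.01.81, Corar, 2,034 units, $218,899.08):
Base rate for 6779.01.81 is 24.5%.
6779.01.81 has an FTA preferential rate, but origin Corar is not Ravune; base rate stands.
Additional duty on 6779.01.81 from Corar: +33%. Applied ad valorem rate: 24.5% + 33% = 57.5%.
Duty = $218,899.08 × 57.5% = $125,866.97.
Line 3 (8177.22.57, Pelos, 1,374 liters, $274,332.84):
Base rate for 8177.22.57 is 11%.
Duty = $274,332.84 × 11% = $30,176.61.
Total = $57,724.10 + $125,866.97 + $30,176.61 = $213,767.68.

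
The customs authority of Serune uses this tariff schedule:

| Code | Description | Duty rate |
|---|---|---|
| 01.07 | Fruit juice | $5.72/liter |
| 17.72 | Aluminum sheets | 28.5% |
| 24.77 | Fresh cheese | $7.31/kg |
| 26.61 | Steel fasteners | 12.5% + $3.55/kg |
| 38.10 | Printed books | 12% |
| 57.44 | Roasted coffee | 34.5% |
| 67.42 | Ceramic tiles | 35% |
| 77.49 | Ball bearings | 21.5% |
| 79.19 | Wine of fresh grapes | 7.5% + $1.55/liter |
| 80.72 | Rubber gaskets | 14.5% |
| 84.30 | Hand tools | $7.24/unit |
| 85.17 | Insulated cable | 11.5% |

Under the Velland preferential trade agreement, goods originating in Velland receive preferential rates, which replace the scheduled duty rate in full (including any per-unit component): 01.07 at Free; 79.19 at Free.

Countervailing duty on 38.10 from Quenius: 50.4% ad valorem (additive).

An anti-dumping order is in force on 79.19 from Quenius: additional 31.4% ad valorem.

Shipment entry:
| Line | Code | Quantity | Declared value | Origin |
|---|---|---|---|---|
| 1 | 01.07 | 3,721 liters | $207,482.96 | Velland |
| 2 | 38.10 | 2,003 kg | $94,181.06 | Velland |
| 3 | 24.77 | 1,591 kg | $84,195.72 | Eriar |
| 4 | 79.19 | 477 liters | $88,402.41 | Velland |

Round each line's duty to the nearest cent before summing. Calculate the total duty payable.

Line 1 (01.07, Velland, 3,721 liters, $207,482.96):
Base rate for 01.07 is $5.72/liter.
Origin Velland qualifies under the Serune–Velland agreement and 01.07 is covered: preferential rate Free applies instead.
Duty = $207,482.96 × 0% = $0.00.
Line 2 (38.10, Velland, 2,003 kg, $94,181.06):
Base rate for 38.10 is 12%.
Origin Velland is the FTA partner but 38.10 is not on the preference list; base rate stands.
The additional-duty order on 38.10 targets Quenius, not Velland; it does not apply.
Duty = $94,181.06 × 12% = $11,301.73.
Line 3 (24.77, Eriar, 1,591 kg, $84,195.72):
Base rate for 24.77 is $7.31/kg.
Duty = 1,591 × $7.31 = $11,630.21.
Line 4 (79.19, Velland, 477 liters, $88,402.41):
Base rate for 79.19 is 7.5% + $1.55/liter.
Origin Velland qualifies under the Serune–Velland agreement and 79.19 is covered: preferential rate Free applies instead.
The additional-duty order on 79.19 targets Quenius, not Velland; it does not apply.
Duty = $88,402.41 × 0% = $0.00.
Total = $0.00 + $11,301.73 + $11,630.21 + $0.00 = $22,931.94.

$22,931.94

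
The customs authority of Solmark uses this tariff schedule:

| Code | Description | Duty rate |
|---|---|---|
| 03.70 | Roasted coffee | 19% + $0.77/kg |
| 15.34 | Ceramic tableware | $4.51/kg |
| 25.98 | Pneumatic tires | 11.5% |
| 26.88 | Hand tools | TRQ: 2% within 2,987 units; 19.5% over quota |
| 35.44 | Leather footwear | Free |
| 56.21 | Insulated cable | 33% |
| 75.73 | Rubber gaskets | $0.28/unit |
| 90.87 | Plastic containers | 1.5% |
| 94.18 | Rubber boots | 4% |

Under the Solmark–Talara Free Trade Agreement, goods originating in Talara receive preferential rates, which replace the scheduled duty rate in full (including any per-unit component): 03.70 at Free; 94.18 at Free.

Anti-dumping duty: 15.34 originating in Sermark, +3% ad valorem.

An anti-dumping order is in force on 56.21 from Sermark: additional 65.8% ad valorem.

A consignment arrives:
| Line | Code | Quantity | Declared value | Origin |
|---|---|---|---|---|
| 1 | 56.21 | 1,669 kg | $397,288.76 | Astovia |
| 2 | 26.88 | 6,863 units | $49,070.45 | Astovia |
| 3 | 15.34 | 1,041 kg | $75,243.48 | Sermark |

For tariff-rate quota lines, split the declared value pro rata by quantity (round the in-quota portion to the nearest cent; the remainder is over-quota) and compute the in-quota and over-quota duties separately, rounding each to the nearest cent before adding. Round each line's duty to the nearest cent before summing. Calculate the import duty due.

Line 1 (56.21, Astovia, 1,669 kg, $397,288.76):
Base rate for 56.21 is 33%.
The additional-duty order on 56.21 targets Sermark, not Astovia; it does not apply.
Duty = $397,288.76 × 33% = $131,105.29.
Line 2 (26.88, Astovia, 6,863 units, $49,070.45):
Code 26.88 is under a tariff-rate quota (threshold 2,987 units). In-quota: 2,987 units at 2%; over-quota: 3,876 units at 19.5%.
Pro-rata value split: in-quota = $49,070.45 × 2,987/6,863 = $21,357.05; over-quota = $49,070.45 − $21,357.05 = $27,713.40.
In-quota duty = $21,357.05 × 2% = $427.14. Over-quota duty = $27,713.40 × 19.5% = $5,404.11.
Line duty = $427.14 + $5,404.11 = $5,831.25.
Line 3 (15.34, Sermark, 1,041 kg, $75,243.48):
Base rate for 15.34 is $4.51/kg.
Additional duty on 15.34 from Sermark: +3% ad valorem. Applied ad valorem rate = 3%.
Duty = $75,243.48 × 3% + 1,041 × $4.51 = $6,952.21.
Total = $131,105.29 + $5,831.25 + $6,952.21 = $143,888.75.

$143,888.75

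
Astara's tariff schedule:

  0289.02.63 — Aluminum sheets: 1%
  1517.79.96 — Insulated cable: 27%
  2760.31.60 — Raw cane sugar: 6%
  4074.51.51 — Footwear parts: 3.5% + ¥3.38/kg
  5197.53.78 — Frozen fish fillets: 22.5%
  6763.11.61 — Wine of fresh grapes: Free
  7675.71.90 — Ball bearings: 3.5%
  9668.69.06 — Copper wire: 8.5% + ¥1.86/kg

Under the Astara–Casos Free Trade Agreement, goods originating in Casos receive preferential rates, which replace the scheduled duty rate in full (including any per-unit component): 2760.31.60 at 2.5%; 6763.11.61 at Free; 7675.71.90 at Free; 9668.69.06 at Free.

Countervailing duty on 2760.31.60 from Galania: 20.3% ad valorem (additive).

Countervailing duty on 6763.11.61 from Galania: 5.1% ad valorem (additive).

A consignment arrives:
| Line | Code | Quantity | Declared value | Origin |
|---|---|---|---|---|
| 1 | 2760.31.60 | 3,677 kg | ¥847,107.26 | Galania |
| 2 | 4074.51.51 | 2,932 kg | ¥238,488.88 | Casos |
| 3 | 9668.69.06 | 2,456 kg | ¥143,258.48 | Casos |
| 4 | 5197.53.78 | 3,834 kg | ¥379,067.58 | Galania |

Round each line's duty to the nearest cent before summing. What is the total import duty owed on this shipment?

Line 1 (2760.31.60, Galania, 3,677 kg, ¥847,107.26):
Base rate for 2760.31.60 is 6%.
2760.31.60 has an FTA preferential rate, but origin Galania is not Casos; base rate stands.
Additional duty on 2760.31.60 from Galania: +20.3%. Applied ad valorem rate: 6% + 20.3% = 26.3%.
Duty = ¥847,107.26 × 26.3% = ¥222,789.21.
Line 2 (4074.51.51, Casos, 2,932 kg, ¥238,488.88):
Base rate for 4074.51.51 is 3.5% + ¥3.38/kg.
Origin Casos is the FTA partner but 4074.51.51 is not on the preference list; base rate stands.
Duty = ¥238,488.88 × 3.5% + 2,932 × ¥3.38 = ¥18,257.27.
Line 3 (9668.69.06, Casos, 2,456 kg, ¥143,258.48):
Base rate for 9668.69.06 is 8.5% + ¥1.86/kg.
Origin Casos qualifies under the Astara–Casos agreement and 9668.69.06 is covered: preferential rate Free applies instead.
Duty = ¥143,258.48 × 0% = ¥0.00.
Line 4 (5197.53.78, Galania, 3,834 kg, ¥379,067.58):
Base rate for 5197.53.78 is 22.5%.
Duty = ¥379,067.58 × 22.5% = ¥85,290.21.
Total = ¥222,789.21 + ¥18,257.27 + ¥0.00 + ¥85,290.21 = ¥326,336.69.

¥326,336.69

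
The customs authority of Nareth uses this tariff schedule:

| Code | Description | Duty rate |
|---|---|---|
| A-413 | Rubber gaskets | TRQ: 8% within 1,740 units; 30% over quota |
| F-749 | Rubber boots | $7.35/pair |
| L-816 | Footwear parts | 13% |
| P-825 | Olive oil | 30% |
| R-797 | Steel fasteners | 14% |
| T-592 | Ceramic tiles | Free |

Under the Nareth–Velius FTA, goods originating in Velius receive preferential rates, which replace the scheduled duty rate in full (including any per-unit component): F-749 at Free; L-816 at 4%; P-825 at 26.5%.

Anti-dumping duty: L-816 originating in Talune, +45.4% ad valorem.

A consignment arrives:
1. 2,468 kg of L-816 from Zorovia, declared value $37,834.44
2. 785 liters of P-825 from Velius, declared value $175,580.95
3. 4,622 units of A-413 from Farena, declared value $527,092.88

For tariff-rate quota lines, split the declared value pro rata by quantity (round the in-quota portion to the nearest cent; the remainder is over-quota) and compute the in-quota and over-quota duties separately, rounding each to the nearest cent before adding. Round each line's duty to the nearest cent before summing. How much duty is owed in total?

Line 1 (L-816, Zorovia, 2,468 kg, $37,834.44):
Base rate for L-816 is 13%.
L-816 has an FTA preferential rate, but origin Zorovia is not Velius; base rate stands.
The additional-duty order on L-816 targets Talune, not Zorovia; it does not apply.
Duty = $37,834.44 × 13% = $4,918.48.
Line 2 (P-825, Velius, 785 liters, $175,580.95):
Base rate for P-825 is 30%.
Origin Velius qualifies under the Nareth–Velius agreement and P-825 is covered: preferential rate 26.5% applies instead.
Duty = $175,580.95 × 26.5% = $46,528.95.
Line 3 (A-413, Farena, 4,622 units, $527,092.88):
Code A-413 is under a tariff-rate quota (threshold 1,740 units). In-quota: 1,740 units at 8%; over-quota: 2,882 units at 30%.
Pro-rata value split: in-quota = $527,092.88 × 1,740/4,622 = $198,429.60; over-quota = $527,092.88 − $198,429.60 = $328,663.28.
In-quota duty = $198,429.60 × 8% = $15,874.37. Over-quota duty = $328,663.28 × 30% = $98,598.98.
Line duty = $15,874.37 + $98,598.98 = $114,473.35.
Total = $4,918.48 + $46,528.95 + $114,473.35 = $165,920.78.

$165,920.78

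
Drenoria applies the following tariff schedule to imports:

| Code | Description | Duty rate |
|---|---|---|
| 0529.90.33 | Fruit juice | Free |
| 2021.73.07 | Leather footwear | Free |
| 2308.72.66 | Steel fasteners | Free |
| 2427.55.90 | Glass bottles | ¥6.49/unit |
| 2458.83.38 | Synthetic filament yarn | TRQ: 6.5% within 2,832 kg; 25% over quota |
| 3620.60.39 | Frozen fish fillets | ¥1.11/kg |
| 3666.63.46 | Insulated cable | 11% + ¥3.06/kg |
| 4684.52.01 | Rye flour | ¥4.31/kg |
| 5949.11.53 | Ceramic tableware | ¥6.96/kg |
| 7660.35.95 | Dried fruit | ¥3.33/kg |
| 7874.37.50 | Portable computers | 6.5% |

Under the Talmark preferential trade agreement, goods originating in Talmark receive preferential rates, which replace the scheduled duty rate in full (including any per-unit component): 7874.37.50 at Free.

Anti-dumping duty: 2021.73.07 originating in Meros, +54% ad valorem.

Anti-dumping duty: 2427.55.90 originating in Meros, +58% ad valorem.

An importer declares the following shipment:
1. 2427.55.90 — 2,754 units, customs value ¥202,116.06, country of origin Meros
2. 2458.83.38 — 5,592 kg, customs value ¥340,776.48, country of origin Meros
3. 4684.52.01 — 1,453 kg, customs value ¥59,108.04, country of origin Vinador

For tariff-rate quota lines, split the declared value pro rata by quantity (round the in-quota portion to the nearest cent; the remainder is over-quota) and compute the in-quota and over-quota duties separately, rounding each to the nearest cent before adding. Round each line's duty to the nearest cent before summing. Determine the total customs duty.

Line 1 (2427.55.90, Meros, 2,754 units, ¥202,116.06):
Base rate for 2427.55.90 is ¥6.49/unit.
Additional duty on 2427.55.90 from Meros: +58% ad valorem. Applied ad valorem rate = 58%.
Duty = ¥202,116.06 × 58% + 2,754 × ¥6.49 = ¥135,100.77.
Line 2 (2458.83.38, Meros, 5,592 kg, ¥340,776.48):
Code 2458.83.38 is under a tariff-rate quota (threshold 2,832 kg). In-quota: 2,832 kg at 6.5%; over-quota: 2,760 kg at 25%.
Pro-rata value split: in-quota = ¥340,776.48 × 2,832/5,592 = ¥172,582.08; over-quota = ¥340,776.48 − ¥172,582.08 = ¥168,194.40.
In-quota duty = ¥172,582.08 × 6.5% = ¥11,217.84. Over-quota duty = ¥168,194.40 × 25% = ¥42,048.60.
Line duty = ¥11,217.84 + ¥42,048.60 = ¥53,266.44.
Line 3 (4684.52.01, Vinador, 1,453 kg, ¥59,108.04):
Base rate for 4684.52.01 is ¥4.31/kg.
Duty = 1,453 × ¥4.31 = ¥6,262.43.
Total = ¥135,100.77 + ¥53,266.44 + ¥6,262.43 = ¥194,629.64.

¥194,629.64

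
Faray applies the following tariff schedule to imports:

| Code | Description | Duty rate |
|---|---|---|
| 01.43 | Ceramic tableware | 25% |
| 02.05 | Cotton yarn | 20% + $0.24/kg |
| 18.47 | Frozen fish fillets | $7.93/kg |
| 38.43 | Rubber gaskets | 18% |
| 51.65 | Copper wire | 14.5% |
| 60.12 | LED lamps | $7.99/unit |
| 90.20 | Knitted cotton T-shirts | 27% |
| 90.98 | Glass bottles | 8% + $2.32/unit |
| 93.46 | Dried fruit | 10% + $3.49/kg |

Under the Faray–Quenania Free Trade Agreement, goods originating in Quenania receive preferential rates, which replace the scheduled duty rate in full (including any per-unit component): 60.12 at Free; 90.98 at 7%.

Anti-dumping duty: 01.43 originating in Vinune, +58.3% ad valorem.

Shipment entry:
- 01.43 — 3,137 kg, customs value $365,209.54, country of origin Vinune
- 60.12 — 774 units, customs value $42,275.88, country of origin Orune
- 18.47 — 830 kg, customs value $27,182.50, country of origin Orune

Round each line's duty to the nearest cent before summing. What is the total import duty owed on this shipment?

Line 1 (01.43, Vinune, 3,137 kg, $365,209.54):
Base rate for 01.43 is 25%.
Additional duty on 01.43 from Vinune: +58.3%. Applied ad valorem rate: 25% + 58.3% = 83.3%.
Duty = $365,209.54 × 83.3% = $304,219.55.
Line 2 (60.12, Orune, 774 units, $42,275.88):
Base rate for 60.12 is $7.99/unit.
60.12 has an FTA preferential rate, but origin Orune is not Quenania; base rate stands.
Duty = 774 × $7.99 = $6,184.26.
Line 3 (18.47, Orune, 830 kg, $27,182.50):
Base rate for 18.47 is $7.93/kg.
Duty = 830 × $7.93 = $6,581.90.
Total = $304,219.55 + $6,184.26 + $6,581.90 = $316,985.71.

$316,985.71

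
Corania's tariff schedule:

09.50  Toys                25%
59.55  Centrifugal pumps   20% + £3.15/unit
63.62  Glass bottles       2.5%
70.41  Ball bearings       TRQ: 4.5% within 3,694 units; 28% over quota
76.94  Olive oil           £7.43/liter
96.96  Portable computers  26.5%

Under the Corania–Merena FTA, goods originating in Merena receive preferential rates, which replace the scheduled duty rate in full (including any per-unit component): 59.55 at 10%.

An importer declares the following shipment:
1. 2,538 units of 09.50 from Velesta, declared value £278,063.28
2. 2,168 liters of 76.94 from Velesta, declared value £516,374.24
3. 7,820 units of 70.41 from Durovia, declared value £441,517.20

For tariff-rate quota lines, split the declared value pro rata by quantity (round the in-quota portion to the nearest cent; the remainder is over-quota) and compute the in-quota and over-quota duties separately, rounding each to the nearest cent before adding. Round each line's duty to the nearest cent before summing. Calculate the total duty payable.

£160,236.52

Line 1 (09.50, Velesta, 2,538 units, £278,063.28):
Base rate for 09.50 is 25%.
Duty = £278,063.28 × 25% = £69,515.82.
Line 2 (76.94, Velesta, 2,168 liters, £516,374.24):
Base rate for 76.94 is £7.43/liter.
Duty = 2,168 × £7.43 = £16,108.24.
Line 3 (70.41, Durovia, 7,820 units, £441,517.20):
Code 70.41 is under a tariff-rate quota (threshold 3,694 units). In-quota: 3,694 units at 4.5%; over-quota: 4,126 units at 28%.
Pro-rata value split: in-quota = £441,517.20 × 3,694/7,820 = £208,563.24; over-quota = £441,517.20 − £208,563.24 = £232,953.96.
In-quota duty = £208,563.24 × 4.5% = £9,385.35. Over-quota duty = £232,953.96 × 28% = £65,227.11.
Line duty = £9,385.35 + £65,227.11 = £74,612.46.
Total = £69,515.82 + £16,108.24 + £74,612.46 = £160,236.52.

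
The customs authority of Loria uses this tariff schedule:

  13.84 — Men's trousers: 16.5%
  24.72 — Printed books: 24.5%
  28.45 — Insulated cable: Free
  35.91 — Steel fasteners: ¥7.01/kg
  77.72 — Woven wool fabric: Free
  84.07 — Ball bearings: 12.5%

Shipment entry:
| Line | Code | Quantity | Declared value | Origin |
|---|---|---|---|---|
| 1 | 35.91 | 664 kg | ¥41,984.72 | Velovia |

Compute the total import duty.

¥4,654.64

Line 1 (35.91, Velovia, 664 kg, ¥41,984.72):
Base rate for 35.91 is ¥7.01/kg.
Duty = 664 × ¥7.01 = ¥4,654.64.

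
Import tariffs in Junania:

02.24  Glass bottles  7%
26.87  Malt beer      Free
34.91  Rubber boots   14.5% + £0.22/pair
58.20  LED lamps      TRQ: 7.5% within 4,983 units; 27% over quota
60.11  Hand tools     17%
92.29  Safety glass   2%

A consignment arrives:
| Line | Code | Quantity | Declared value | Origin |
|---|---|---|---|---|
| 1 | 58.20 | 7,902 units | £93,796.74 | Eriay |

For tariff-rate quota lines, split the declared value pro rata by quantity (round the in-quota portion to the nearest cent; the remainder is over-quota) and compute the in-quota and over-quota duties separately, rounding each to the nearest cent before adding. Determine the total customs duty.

£13,791.22

Line 1 (58.20, Eriay, 7,902 units, £93,796.74):
Code 58.20 is under a tariff-rate quota (threshold 4,983 units). In-quota: 4,983 units at 7.5%; over-quota: 2,919 units at 27%.
Pro-rata value split: in-quota = £93,796.74 × 4,983/7,902 = £59,148.21; over-quota = £93,796.74 − £59,148.21 = £34,648.53.
In-quota duty = £59,148.21 × 7.5% = £4,436.12. Over-quota duty = £34,648.53 × 27% = £9,355.10.
Line duty = £4,436.12 + £9,355.10 = £13,791.22.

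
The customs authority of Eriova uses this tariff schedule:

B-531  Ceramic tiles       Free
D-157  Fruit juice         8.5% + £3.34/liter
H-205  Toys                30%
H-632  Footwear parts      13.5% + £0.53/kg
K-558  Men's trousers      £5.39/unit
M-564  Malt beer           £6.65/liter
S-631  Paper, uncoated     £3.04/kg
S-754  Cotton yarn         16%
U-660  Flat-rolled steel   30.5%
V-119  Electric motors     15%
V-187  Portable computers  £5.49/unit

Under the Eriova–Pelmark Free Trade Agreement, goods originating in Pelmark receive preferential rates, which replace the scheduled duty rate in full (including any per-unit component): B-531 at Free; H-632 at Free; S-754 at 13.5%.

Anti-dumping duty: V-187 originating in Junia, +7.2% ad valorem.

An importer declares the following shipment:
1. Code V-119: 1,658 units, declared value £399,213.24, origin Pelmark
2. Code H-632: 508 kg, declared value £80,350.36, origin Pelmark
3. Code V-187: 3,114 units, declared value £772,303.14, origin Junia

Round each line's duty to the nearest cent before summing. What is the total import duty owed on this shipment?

£132,583.68

Line 1 (V-119, Pelmark, 1,658 units, £399,213.24):
Base rate for V-119 is 15%.
Origin Pelmark is the FTA partner but V-119 is not on the preference list; base rate stands.
Duty = £399,213.24 × 15% = £59,881.99.
Line 2 (H-632, Pelmark, 508 kg, £80,350.36):
Base rate for H-632 is 13.5% + £0.53/kg.
Origin Pelmark qualifies under the Eriova–Pelmark agreement and H-632 is covered: preferential rate Free applies instead.
Duty = £80,350.36 × 0% = £0.00.
Line 3 (V-187, Junia, 3,114 units, £772,303.14):
Base rate for V-187 is £5.49/unit.
Additional duty on V-187 from Junia: +7.2% ad valorem. Applied ad valorem rate = 7.2%.
Duty = £772,303.14 × 7.2% + 3,114 × £5.49 = £72,701.69.
Total = £59,881.99 + £0.00 + £72,701.69 = £132,583.68.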